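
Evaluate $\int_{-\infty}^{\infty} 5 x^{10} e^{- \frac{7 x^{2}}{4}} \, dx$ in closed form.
$\frac{43200 \sqrt{7} \sqrt{\pi}}{16807}$

Start from the elementary integral
$$J(a) = \int_{-\infty}^{\infty} 5 e^{- a x^{2}} \, dx = \frac{5 \sqrt{\pi}}{\sqrt{a}}.$$

Differentiating under the integral sign brings down a factor of $(-x^2)$:
$$\frac{dJ}{da} = \int_{-\infty}^{\infty} - 5 x^{2} e^{- a x^{2}} \, dx = - \frac{5 \sqrt{\pi}}{2 a^{\frac{3}{2}}}.$$

Repeating $5$ times in total — each differentiation brings down another $(-x^2)$ — gives
$$\frac{d^{5}J}{da^{5}} = \int_{-\infty}^{\infty} - 5 x^{10} e^{- a x^{2}} \, dx = - \frac{4725 \sqrt{\pi}}{32 a^{\frac{11}{2}}},$$
and the integrand here is $(-1)^{5}$ times the target integrand, so $I = (-1)^{5}\,\frac{d^{5}J}{da^{5}} = \frac{4725 \sqrt{\pi}}{32 a^{\frac{11}{2}}}$.

Setting $a = \frac{7}{4}$:
$$I = \frac{43200 \sqrt{7} \sqrt{\pi}}{16807}.$$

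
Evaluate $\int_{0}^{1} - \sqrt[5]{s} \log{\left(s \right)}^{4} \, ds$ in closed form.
$- \frac{3125}{324}$

Consider the simpler parametrised integral
$$J(a) = \int_{0}^{1} - s^{a} \, ds = - \frac{1}{a + 1}.$$

Differentiating under the integral sign brings down a factor of $\ln s$:
$$\frac{dJ}{da} = \int_{0}^{1} - s^{a} \log{\left(s \right)} \, ds = \frac{1}{\left(a + 1\right)^{2}}.$$

Repeating $4$ times in total — each differentiation brings down another $\ln s$ — gives
$$\frac{d^{4}J}{da^{4}} = \int_{0}^{1} - s^{a} \log{\left(s \right)}^{4} \, ds = - \frac{24}{\left(a + 1\right)^{5}},$$
and the integrand here is exactly the target integrand, so $I = - \frac{24}{\left(a + 1\right)^{5}}$.

Setting $a = \frac{1}{5}$:
$$I = - \frac{3125}{324}.$$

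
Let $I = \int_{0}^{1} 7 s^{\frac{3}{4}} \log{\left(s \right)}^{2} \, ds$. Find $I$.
$\frac{128}{49}$

Start from the elementary integral
$$J(a) = \int_{0}^{1} 7 s^{a} \, ds = \frac{7}{a + 1}.$$

Differentiating under the integral sign brings down a factor of $\ln s$:
$$\frac{dJ}{da} = \int_{0}^{1} 7 s^{a} \log{\left(s \right)} \, ds = - \frac{7}{\left(a + 1\right)^{2}}.$$

Repeating twice in total — each differentiation brings down another $\ln s$ — gives
$$\frac{d^{2}J}{da^{2}} = \int_{0}^{1} 7 s^{a} \log{\left(s \right)}^{2} \, ds = \frac{14}{\left(a + 1\right)^{3}},$$
and the integrand here is exactly the target integrand, so $I = \frac{14}{\left(a + 1\right)^{3}}$.

Setting $a = \frac{3}{4}$:
$$I = \frac{128}{49}.$$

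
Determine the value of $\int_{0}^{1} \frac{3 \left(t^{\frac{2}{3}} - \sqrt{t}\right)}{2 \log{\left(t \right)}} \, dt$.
$- 3 \log{\left(3 \right)} + \frac{3 \log{\left(10 \right)}}{2}$

Replace the exponent $\frac{1}{2}$ by a parameter $a$: let $I(a) = \int_{0}^{1} \frac{3 \left(t^{\frac{2}{3}} - t^{a}\right)}{2 \log{\left(t \right)}} \, dt$.

Since $\dfrac{\partial}{\partial a}\,t^{a} = t^{a} \ln t$, the $\ln t$ in the denominator cancels and
$$\frac{dI}{da} = \int_{0}^{1} - \frac{3}{2} t^{a} \, dt = - \frac{3}{2} \left[\frac{t^{a+1}}{a+1}\right]_0^1 = - \frac{3}{2 a + 2}.$$

Integrating with respect to $a$ gives $I(a) = - \log{\left(\frac{3 \sqrt{15} \left(a + 1\right)^{\frac{3}{2}}}{25} \right)} + C$.

At $a = \frac{2}{3}$ the integrand is identically $0$, so $I(\frac{2}{3}) = 0$. The closed form gives $0$, hence $C = 0$.

Setting $a = \frac{1}{2}$:
$$I = - 3 \log{\left(3 \right)} + \frac{3 \log{\left(10 \right)}}{2}.$$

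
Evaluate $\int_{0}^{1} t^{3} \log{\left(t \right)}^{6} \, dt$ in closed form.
$\frac{45}{1024}$

Start from the elementary integral
$$J(a) = \int_{0}^{1} t^{a} \, dt = \frac{1}{a + 1}.$$

Differentiating under the integral sign brings down a factor of $\ln t$:
$$\frac{dJ}{da} = \int_{0}^{1} t^{a} \log{\left(t \right)} \, dt = - \frac{1}{\left(a + 1\right)^{2}}.$$

Repeating $6$ times in total — each differentiation brings down another $\ln t$ — gives
$$\frac{d^{6}J}{da^{6}} = \int_{0}^{1} t^{a} \log{\left(t \right)}^{6} \, dt = \frac{720}{\left(a + 1\right)^{7}},$$
and the integrand here is exactly the target integrand, so $I = \frac{720}{\left(a + 1\right)^{7}}$.

Setting $a = 3$:
$$I = \frac{45}{1024}.$$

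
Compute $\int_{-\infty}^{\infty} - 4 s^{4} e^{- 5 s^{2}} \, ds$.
$- \frac{3 \sqrt{5} \sqrt{\pi}}{125}$

Begin with the known integral
$$J(a) = \int_{-\infty}^{\infty} - 4 e^{- a s^{2}} \, ds = - \frac{4 \sqrt{\pi}}{\sqrt{a}}.$$

Differentiating under the integral sign brings down a factor of $(-s^2)$:
$$\frac{dJ}{da} = \int_{-\infty}^{\infty} 4 s^{2} e^{- a s^{2}} \, ds = \frac{2 \sqrt{\pi}}{a^{\frac{3}{2}}}.$$

Repeating twice in total — each differentiation brings down another $(-s^2)$ — gives
$$\frac{d^{2}J}{da^{2}} = \int_{-\infty}^{\infty} - 4 s^{4} e^{- a s^{2}} \, ds = - \frac{3 \sqrt{\pi}}{a^{\frac{5}{2}}},$$
and the integrand here is exactly the target integrand, so $I = - \frac{3 \sqrt{\pi}}{a^{\frac{5}{2}}}$.

Setting $a = 5$:
$$I = - \frac{3 \sqrt{5} \sqrt{\pi}}{125}.$$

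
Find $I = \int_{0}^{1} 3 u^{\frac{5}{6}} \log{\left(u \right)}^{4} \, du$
$\frac{559872}{161051}$

Begin with the known integral
$$J(a) = \int_{0}^{1} 3 u^{a} \, du = \frac{3}{a + 1}.$$

Differentiating under the integral sign brings down a factor of $\ln u$:
$$\frac{dJ}{da} = \int_{0}^{1} 3 u^{a} \log{\left(u \right)} \, du = - \frac{3}{\left(a + 1\right)^{2}}.$$

Repeating $4$ times in total — each differentiation brings down another $\ln u$ — gives
$$\frac{d^{4}J}{da^{4}} = \int_{0}^{1} 3 u^{a} \log{\left(u \right)}^{4} \, du = \frac{72}{\left(a + 1\right)^{5}},$$
and the integrand here is exactly the target integrand, so $I = \frac{72}{\left(a + 1\right)^{5}}$.

Setting $a = \frac{5}{6}$:
$$I = \frac{559872}{161051}.$$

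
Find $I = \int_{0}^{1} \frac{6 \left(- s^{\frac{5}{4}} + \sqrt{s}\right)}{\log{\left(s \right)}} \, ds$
$- \log{\left(\frac{729}{64} \right)}$

Introduce a parameter $a$ in the exponent: let $I(a) = \int_{0}^{1} \frac{6 \left(\sqrt{s} - s^{a}\right)}{\log{\left(s \right)}} \, ds$.

Since $\dfrac{\partial}{\partial a}\,s^{a} = s^{a} \ln s$, the $\ln s$ in the denominator cancels and
$$\frac{dI}{da} = \int_{0}^{1} -6 s^{a} \, ds = -6 \left[\frac{s^{a+1}}{a+1}\right]_0^1 = - \frac{6}{a + 1}.$$

Integrating with respect to $a$ gives $I(a) = - \log{\left(\frac{64 \left(a + 1\right)^{6}}{729} \right)} + C$.

At $a = \frac{1}{2}$ the integrand is identically $0$, so $I(\frac{1}{2}) = 0$. The closed form gives $0$, hence $C = 0$.

Setting $a = \frac{5}{4}$:
$$I = - \log{\left(\frac{729}{64} \right)}.$$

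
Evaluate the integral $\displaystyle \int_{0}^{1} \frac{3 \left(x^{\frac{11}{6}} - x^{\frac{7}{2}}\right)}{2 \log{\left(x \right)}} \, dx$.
$- \log{\left(\frac{81 \sqrt{51}}{289} \right)}$

Replace the exponent $\frac{7}{2}$ by a parameter $a$: let $I(a) = \int_{0}^{1} \frac{3 \left(x^{\frac{11}{6}} - x^{a}\right)}{2 \log{\left(x \right)}} \, dx$.

Since $\dfrac{\partial}{\partial a}\,x^{a} = x^{a} \ln x$, the $\ln x$ in the denominator cancels and
$$\frac{dI}{da} = \int_{0}^{1} - \frac{3}{2} x^{a} \, dx = - \frac{3}{2} \left[\frac{x^{a+1}}{a+1}\right]_0^1 = - \frac{3}{2 a + 2}.$$

Integrating with respect to $a$ gives $I(a) = - \log{\left(\frac{6 \sqrt{102} \left(a + 1\right)^{\frac{3}{2}}}{289} \right)} + C$.

At $a = \frac{11}{6}$ the integrand is identically $0$, so $I(\frac{11}{6}) = 0$. The closed form gives $0$, hence $C = 0$.

Setting $a = \frac{7}{2}$:
$$I = - \log{\left(\frac{81 \sqrt{51}}{289} \right)}.$$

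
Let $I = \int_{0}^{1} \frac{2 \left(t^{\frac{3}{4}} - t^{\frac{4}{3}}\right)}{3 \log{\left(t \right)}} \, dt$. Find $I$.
$- \log{\left(2 \right)} - \frac{\log{\left(6 \right)}}{3} + \log{\left(3 \right)}$

Introduce a parameter $a$ in the exponent: let $I(a) = \int_{0}^{1} \frac{2 \left(t^{\frac{3}{4}} - t^{a}\right)}{3 \log{\left(t \right)}} \, dt$.

Since $\dfrac{\partial}{\partial a}\,t^{a} = t^{a} \ln t$, the $\ln t$ in the denominator cancels and
$$\frac{dI}{da} = \int_{0}^{1} - \frac{2}{3} t^{a} \, dt = - \frac{2}{3} \left[\frac{t^{a+1}}{a+1}\right]_0^1 = - \frac{2}{3 a + 3}.$$

Integrating with respect to $a$ gives $I(a) = - \log{\left(\frac{2 \sqrt[3]{14} \left(a + 1\right)^{\frac{2}{3}}}{7} \right)} + C$.

At $a = \frac{3}{4}$ the integrand is identically $0$, so $I(\frac{3}{4}) = 0$. The closed form gives $0$, hence $C = 0$.

Setting $a = \frac{4}{3}$:
$$I = - \log{\left(2 \right)} - \frac{\log{\left(6 \right)}}{3} + \log{\left(3 \right)}.$$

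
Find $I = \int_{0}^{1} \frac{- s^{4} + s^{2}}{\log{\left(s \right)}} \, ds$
$\log{\left(\frac{3}{5} \right)}$

Introduce a parameter $a$ in the exponent: let $I(a) = \int_{0}^{1} \frac{- s^{4} + s^{a}}{\log{\left(s \right)}} \, ds$.

Since $\dfrac{\partial}{\partial a}\,s^{a} = s^{a} \ln s$, the $\ln s$ in the denominator cancels and
$$\frac{dI}{da} = \int_{0}^{1} s^{a} \, ds = \left[\frac{s^{a+1}}{a+1}\right]_0^1 = \frac{1}{a + 1}.$$

Integrating with respect to $a$ gives $I(a) = \log{\left(\frac{a}{5} + \frac{1}{5} \right)} + C$.

At $a = 4$ the integrand is identically $0$, so $I(4) = 0$. The closed form gives $0$, hence $C = 0$.

Setting $a = 2$:
$$I = \log{\left(\frac{3}{5} \right)}.$$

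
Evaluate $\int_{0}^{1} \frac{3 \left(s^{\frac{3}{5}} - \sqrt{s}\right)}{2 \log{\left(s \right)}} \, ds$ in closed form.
$\log{\left(\frac{64 \sqrt{15}}{225} \right)}$

Replace the exponent $\frac{3}{5}$ by a parameter $a$: let $I(a) = \int_{0}^{1} \frac{3 \left(- \sqrt{s} + s^{a}\right)}{2 \log{\left(s \right)}} \, ds$.

Since $\dfrac{\partial}{\partial a}\,s^{a} = s^{a} \ln s$, the $\ln s$ in the denominator cancels and
$$\frac{dI}{da} = \int_{0}^{1} \frac{3}{2} s^{a} \, ds = \frac{3}{2} \left[\frac{s^{a+1}}{a+1}\right]_0^1 = \frac{3}{2 \left(a + 1\right)}.$$

Integrating with respect to $a$ gives $I(a) = \log{\left(\frac{2 \sqrt{6} \left(a + 1\right)^{\frac{3}{2}}}{9} \right)} + C$.

At $a = \frac{1}{2}$ the integrand is identically $0$, so $I(\frac{1}{2}) = 0$. The closed form gives $0$, hence $C = 0$.

Setting $a = \frac{3}{5}$:
$$I = \log{\left(\frac{64 \sqrt{15}}{225} \right)}.$$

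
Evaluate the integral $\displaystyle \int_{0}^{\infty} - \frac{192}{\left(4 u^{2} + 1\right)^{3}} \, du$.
$- 18 \pi$

Begin with the known result
$$J(a) = \int_{0}^{\infty} - \frac{3}{a^{2} + u^{2}} \, du = - \frac{3 \pi}{2 a}.$$

Differentiating under the integral sign with respect to $a$,
$$\frac{dJ}{da} = \int_{0}^{\infty} \frac{6 a}{\left(a^{2} + u^{2}\right)^{2}} \, du = \frac{3 \pi}{2 a^{2}},$$
so $\int_{0}^{\infty} - \frac{3}{\left(a^{2} + u^{2}\right)^{2}} \, du = - \frac{3 \pi}{4 a^{3}}$.

Repeating — each differentiation of $1/(u^2+a^2)^j$ produces $-2ja/(u^2+a^2)^{j+1}$ — and dividing through by $-2ja$ at each step yields, after $2$ differentiations in total,
$$\int_{0}^{\infty} - \frac{3}{\left(a^{2} + u^{2}\right)^{3}} \, du = - \frac{9 \pi}{16 a^{5}}.$$

Setting $a = \frac{1}{2}$:
$$I = - 18 \pi.$$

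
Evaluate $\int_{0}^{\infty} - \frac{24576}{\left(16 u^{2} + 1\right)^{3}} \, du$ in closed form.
$- 1152 \pi$

Start from the standard arctangent integral
$$J(a) = \int_{0}^{\infty} - \frac{6}{a^{2} + u^{2}} \, du = - \frac{3 \pi}{a}.$$

Differentiating under the integral sign with respect to $a$,
$$\frac{dJ}{da} = \int_{0}^{\infty} \frac{12 a}{\left(a^{2} + u^{2}\right)^{2}} \, du = \frac{3 \pi}{a^{2}},$$
so $\int_{0}^{\infty} - \frac{6}{\left(a^{2} + u^{2}\right)^{2}} \, du = - \frac{3 \pi}{2 a^{3}}$.

Repeating — each differentiation of $1/(u^2+a^2)^j$ produces $-2ja/(u^2+a^2)^{j+1}$ — and dividing through by $-2ja$ at each step yields, after $2$ differentiations in total,
$$\int_{0}^{\infty} - \frac{6}{\left(a^{2} + u^{2}\right)^{3}} \, du = - \frac{9 \pi}{8 a^{5}}.$$

Setting $a = \frac{1}{4}$:
$$I = - 1152 \pi.$$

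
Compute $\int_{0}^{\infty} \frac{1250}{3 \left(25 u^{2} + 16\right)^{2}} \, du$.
$\frac{125 \pi}{384}$

Begin with the known result
$$J(a) = \int_{0}^{\infty} \frac{2}{3 \left(a^{2} + u^{2}\right)} \, du = \frac{\pi}{3 a}.$$

Differentiating under the integral sign with respect to $a$,
$$\frac{dJ}{da} = \int_{0}^{\infty} - \frac{4 a}{3 \left(a^{2} + u^{2}\right)^{2}} \, du = - \frac{\pi}{3 a^{2}},$$
so $\int_{0}^{\infty} \frac{2}{3 \left(a^{2} + u^{2}\right)^{2}} \, du = \frac{\pi}{6 a^{3}}$.

Setting $a = \frac{4}{5}$:
$$I = \frac{125 \pi}{384}.$$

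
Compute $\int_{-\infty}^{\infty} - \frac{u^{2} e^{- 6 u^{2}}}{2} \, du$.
$- \frac{\sqrt{6} \sqrt{\pi}}{144}$

Start from the elementary integral
$$J(a) = \int_{-\infty}^{\infty} - \frac{e^{- a u^{2}}}{2} \, du = - \frac{\sqrt{\pi}}{2 \sqrt{a}}.$$

Differentiating under the integral sign brings down a factor of $(-u^2)$:
$$\frac{dJ}{da} = \int_{-\infty}^{\infty} \frac{u^{2} e^{- a u^{2}}}{2} \, du = \frac{\sqrt{\pi}}{4 a^{\frac{3}{2}}}.$$

The integral on the left is $-I$, so $I = - \frac{\sqrt{\pi}}{4 a^{\frac{3}{2}}}$.

Setting $a = 6$:
$$I = - \frac{\sqrt{6} \sqrt{\pi}}{144}.$$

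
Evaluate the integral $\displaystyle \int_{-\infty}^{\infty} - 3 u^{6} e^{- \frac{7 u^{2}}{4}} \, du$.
$- \frac{720 \sqrt{7} \sqrt{\pi}}{2401}$

Consider the simpler parametrised integral
$$J(a) = \int_{-\infty}^{\infty} - 3 e^{- a u^{2}} \, du = - \frac{3 \sqrt{\pi}}{\sqrt{a}}.$$

Differentiating under the integral sign brings down a factor of $(-u^2)$:
$$\frac{dJ}{da} = \int_{-\infty}^{\infty} 3 u^{2} e^{- a u^{2}} \, du = \frac{3 \sqrt{\pi}}{2 a^{\frac{3}{2}}}.$$

Repeating $3$ times in total — each differentiation brings down another $(-u^2)$ — gives
$$\frac{d^{3}J}{da^{3}} = \int_{-\infty}^{\infty} 3 u^{6} e^{- a u^{2}} \, du = \frac{45 \sqrt{\pi}}{8 a^{\frac{7}{2}}},$$
and the integrand here is $(-1)^{3}$ times the target integrand, so $I = (-1)^{3}\,\frac{d^{3}J}{da^{3}} = - \frac{45 \sqrt{\pi}}{8 a^{\frac{7}{2}}}$.

Setting $a = \frac{7}{4}$:
$$I = - \frac{720 \sqrt{7} \sqrt{\pi}}{2401}.$$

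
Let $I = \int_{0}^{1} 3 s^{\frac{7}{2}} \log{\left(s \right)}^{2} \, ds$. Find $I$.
$\frac{16}{243}$

Consider the simpler parametrised integral
$$J(a) = \int_{0}^{1} 3 s^{a} \, ds = \frac{3}{a + 1}.$$

Differentiating under the integral sign brings down a factor of $\ln s$:
$$\frac{dJ}{da} = \int_{0}^{1} 3 s^{a} \log{\left(s \right)} \, ds = - \frac{3}{\left(a + 1\right)^{2}}.$$

Repeating twice in total — each differentiation brings down another $\ln s$ — gives
$$\frac{d^{2}J}{da^{2}} = \int_{0}^{1} 3 s^{a} \log{\left(s \right)}^{2} \, ds = \frac{6}{\left(a + 1\right)^{3}},$$
and the integrand here is exactly the target integrand, so $I = \frac{6}{\left(a + 1\right)^{3}}$.

Setting $a = \frac{7}{2}$:
$$I = \frac{16}{243}.$$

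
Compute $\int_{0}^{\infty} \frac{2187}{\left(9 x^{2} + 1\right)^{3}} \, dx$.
$\frac{2187 \pi}{16}$

Start from the standard arctangent integral
$$J(a) = \int_{0}^{\infty} \frac{3}{a^{2} + x^{2}} \, dx = \frac{3 \pi}{2 a}.$$

Differentiating under the integral sign with respect to $a$,
$$\frac{dJ}{da} = \int_{0}^{\infty} - \frac{6 a}{\left(a^{2} + x^{2}\right)^{2}} \, dx = - \frac{3 \pi}{2 a^{2}},$$
so $\int_{0}^{\infty} \frac{3}{\left(a^{2} + x^{2}\right)^{2}} \, dx = \frac{3 \pi}{4 a^{3}}$.

Repeating — each differentiation of $1/(x^2+a^2)^j$ produces $-2ja/(x^2+a^2)^{j+1}$ — and dividing through by $-2ja$ at each step yields, after $2$ differentiations in total,
$$\int_{0}^{\infty} \frac{3}{\left(a^{2} + x^{2}\right)^{3}} \, dx = \frac{9 \pi}{16 a^{5}}.$$

Setting $a = \frac{1}{3}$:
$$I = \frac{2187 \pi}{16}.$$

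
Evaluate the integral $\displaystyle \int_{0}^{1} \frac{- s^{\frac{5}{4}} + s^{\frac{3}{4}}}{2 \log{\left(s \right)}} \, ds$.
$- \log{\left(3 \right)} + \frac{\log{\left(7 \right)}}{2}$

Introduce a parameter $a$ in the exponent: let $I(a) = \int_{0}^{1} \frac{- s^{\frac{5}{4}} + s^{a}}{2 \log{\left(s \right)}} \, ds$.

Since $\dfrac{\partial}{\partial a}\,s^{a} = s^{a} \ln s$, the $\ln s$ in the denominator cancels and
$$\frac{dI}{da} = \int_{0}^{1} \frac{1}{2} s^{a} \, ds = \frac{1}{2} \left[\frac{s^{a+1}}{a+1}\right]_0^1 = \frac{1}{2 \left(a + 1\right)}.$$

Integrating with respect to $a$ gives $I(a) = \log{\left(\frac{2 \sqrt{a + 1}}{3} \right)} + C$.

At $a = \frac{5}{4}$ the integrand is identically $0$, so $I(\frac{5}{4}) = 0$. The closed form gives $0$, hence $C = 0$.

Setting $a = \frac{3}{4}$:
$$I = - \log{\left(3 \right)} + \frac{\log{\left(7 \right)}}{2}.$$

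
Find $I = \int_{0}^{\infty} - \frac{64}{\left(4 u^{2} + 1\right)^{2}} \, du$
$- 8 \pi$

Begin with the known result
$$J(a) = \int_{0}^{\infty} - \frac{4}{a^{2} + u^{2}} \, du = - \frac{2 \pi}{a}.$$

Differentiating under the integral sign with respect to $a$,
$$\frac{dJ}{da} = \int_{0}^{\infty} \frac{8 a}{\left(a^{2} + u^{2}\right)^{2}} \, du = \frac{2 \pi}{a^{2}},$$
so $\int_{0}^{\infty} - \frac{4}{\left(a^{2} + u^{2}\right)^{2}} \, du = - \frac{\pi}{a^{3}}$.

Setting $a = \frac{1}{2}$:
$$I = - 8 \pi.$$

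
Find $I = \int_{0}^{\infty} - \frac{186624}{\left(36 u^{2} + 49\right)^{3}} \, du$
$- \frac{5832 \pi}{16807}$

Begin with the known result
$$J(a) = \int_{0}^{\infty} - \frac{4}{a^{2} + u^{2}} \, du = - \frac{2 \pi}{a}.$$

Differentiating under the integral sign with respect to $a$,
$$\frac{dJ}{da} = \int_{0}^{\infty} \frac{8 a}{\left(a^{2} + u^{2}\right)^{2}} \, du = \frac{2 \pi}{a^{2}},$$
so $\int_{0}^{\infty} - \frac{4}{\left(a^{2} + u^{2}\right)^{2}} \, du = - \frac{\pi}{a^{3}}$.

Repeating — each differentiation of $1/(u^2+a^2)^j$ produces $-2ja/(u^2+a^2)^{j+1}$ — and dividing through by $-2ja$ at each step yields, after $2$ differentiations in total,
$$\int_{0}^{\infty} - \frac{4}{\left(a^{2} + u^{2}\right)^{3}} \, du = - \frac{3 \pi}{4 a^{5}}.$$

Setting $a = \frac{7}{6}$:
$$I = - \frac{5832 \pi}{16807}.$$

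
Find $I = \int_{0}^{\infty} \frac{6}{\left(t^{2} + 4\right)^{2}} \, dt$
$\frac{3 \pi}{16}$

Recall the elementary integral
$$J(a) = \int_{0}^{\infty} \frac{6}{a^{2} + t^{2}} \, dt = \frac{3 \pi}{a}.$$

Differentiating under the integral sign with respect to $a$,
$$\frac{dJ}{da} = \int_{0}^{\infty} - \frac{12 a}{\left(a^{2} + t^{2}\right)^{2}} \, dt = - \frac{3 \pi}{a^{2}},$$
so $\int_{0}^{\infty} \frac{6}{\left(a^{2} + t^{2}\right)^{2}} \, dt = \frac{3 \pi}{2 a^{3}}$.

Setting $a = 2$:
$$I = \frac{3 \pi}{16}.$$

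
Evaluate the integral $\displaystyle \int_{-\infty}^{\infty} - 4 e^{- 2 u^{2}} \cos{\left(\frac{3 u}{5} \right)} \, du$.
$- \frac{2 \sqrt{2} \sqrt{\pi}}{e^{\frac{9}{200}}}$

Treat the cosine frequency as a parameter and define $I(b) = \int_{-\infty}^{\infty} - 4 e^{- 2 u^{2}} \cos{\left(b u \right)} \, du$.

Differentiating under the integral sign,
$$I'(b) = \int_{-\infty}^{\infty} 4 u e^{- 2 u^{2}} \sin{\left(b u \right)} \, du.$$

Integrate $\int_{-\infty}^{\infty} u \sin(b u)\, e^{- 2 u^{2}}\, du$ by parts with $w = \sin(b u)$ and $dv = u\, e^{- 2 u^{2}}\, du$, giving $v = - \frac{e^{- 2 u^{2}}}{4}$. The boundary term vanishes and
$$\int_{-\infty}^{\infty} u \sin(b u)\, e^{- 2 u^{2}}\, du = \frac{b}{4} \int_{-\infty}^{\infty} \cos(b u)\, e^{- 2 u^{2}}\, du,$$
so $I'(b) = - \frac{b}{4}\, I(b)$.

This is a separable first-order ODE; solving with the initial condition $I(0) = \int_{-\infty}^{\infty} - 4 e^{- 2 u^{2}}\,du = - 2 \sqrt{2} \sqrt{\pi}$ gives
$$I(b) = - 2 \sqrt{2} \sqrt{\pi} e^{- \frac{b^{2}}{8}}.$$

Setting $b = \frac{3}{5}$:
$$I = - \frac{2 \sqrt{2} \sqrt{\pi}}{e^{\frac{9}{200}}}.$$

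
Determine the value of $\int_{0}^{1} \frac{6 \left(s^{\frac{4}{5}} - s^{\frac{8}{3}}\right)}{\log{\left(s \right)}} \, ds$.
$\log{\left(\frac{387420489}{27680640625} \right)}$

Replace the exponent $\frac{4}{5}$ by a parameter $a$: let $I(a) = \int_{0}^{1} \frac{6 \left(- s^{\frac{8}{3}} + s^{a}\right)}{\log{\left(s \right)}} \, ds$.

Since $\dfrac{\partial}{\partial a}\,s^{a} = s^{a} \ln s$, the $\ln s$ in the denominator cancels and
$$\frac{dI}{da} = \int_{0}^{1} 6 s^{a} \, ds = 6 \left[\frac{s^{a+1}}{a+1}\right]_0^1 = \frac{6}{a + 1}.$$

Integrating with respect to $a$ gives $I(a) = \log{\left(\frac{729 \left(a + 1\right)^{6}}{1771561} \right)} + C$.

At $a = \frac{8}{3}$ the integrand is identically $0$, so $I(\frac{8}{3}) = 0$. The closed form gives $0$, hence $C = 0$.

Setting $a = \frac{4}{5}$:
$$I = \log{\left(\frac{387420489}{27680640625} \right)}.$$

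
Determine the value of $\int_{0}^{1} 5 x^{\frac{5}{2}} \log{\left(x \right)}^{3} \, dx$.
$- \frac{480}{2401}$

Start from the elementary integral
$$J(a) = \int_{0}^{1} 5 x^{a} \, dx = \frac{5}{a + 1}.$$

Differentiating under the integral sign brings down a factor of $\ln x$:
$$\frac{dJ}{da} = \int_{0}^{1} 5 x^{a} \log{\left(x \right)} \, dx = - \frac{5}{\left(a + 1\right)^{2}}.$$

Repeating $3$ times in total — each differentiation brings down another $\ln x$ — gives
$$\frac{d^{3}J}{da^{3}} = \int_{0}^{1} 5 x^{a} \log{\left(x \right)}^{3} \, dx = - \frac{30}{\left(a + 1\right)^{4}},$$
and the integrand here is exactly the target integrand, so $I = - \frac{30}{\left(a + 1\right)^{4}}$.

Setting $a = \frac{5}{2}$:
$$I = - \frac{480}{2401}.$$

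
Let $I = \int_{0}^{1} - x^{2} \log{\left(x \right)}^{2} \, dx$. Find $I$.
$- \frac{2}{27}$

Consider the simpler parametrised integral
$$J(a) = \int_{0}^{1} - x^{a} \, dx = - \frac{1}{a + 1}.$$

Differentiating under the integral sign brings down a factor of $\ln x$:
$$\frac{dJ}{da} = \int_{0}^{1} - x^{a} \log{\left(x \right)} \, dx = \frac{1}{\left(a + 1\right)^{2}}.$$

Repeating twice in total — each differentiation brings down another $\ln x$ — gives
$$\frac{d^{2}J}{da^{2}} = \int_{0}^{1} - x^{a} \log{\left(x \right)}^{2} \, dx = - \frac{2}{\left(a + 1\right)^{3}},$$
and the integrand here is exactly the target integrand, so $I = - \frac{2}{\left(a + 1\right)^{3}}$.

Setting $a = 2$:
$$I = - \frac{2}{27}.$$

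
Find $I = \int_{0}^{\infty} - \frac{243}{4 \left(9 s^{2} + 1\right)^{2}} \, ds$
$- \frac{81 \pi}{16}$

Recall the elementary integral
$$J(a) = \int_{0}^{\infty} - \frac{3}{4 \left(a^{2} + s^{2}\right)} \, ds = - \frac{3 \pi}{8 a}.$$

Differentiating under the integral sign with respect to $a$,
$$\frac{dJ}{da} = \int_{0}^{\infty} \frac{3 a}{2 \left(a^{2} + s^{2}\right)^{2}} \, ds = \frac{3 \pi}{8 a^{2}},$$
so $\int_{0}^{\infty} - \frac{3}{4 \left(a^{2} + s^{2}\right)^{2}} \, ds = - \frac{3 \pi}{16 a^{3}}$.

Setting $a = \frac{1}{3}$:
$$I = - \frac{81 \pi}{16}.$$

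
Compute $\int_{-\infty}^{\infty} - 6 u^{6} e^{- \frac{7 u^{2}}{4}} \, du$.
$- \frac{1440 \sqrt{7} \sqrt{\pi}}{2401}$

Start from the elementary integral
$$J(a) = \int_{-\infty}^{\infty} - 6 e^{- a u^{2}} \, du = - \frac{6 \sqrt{\pi}}{\sqrt{a}}.$$

Differentiating under the integral sign brings down a factor of $(-u^2)$:
$$\frac{dJ}{da} = \int_{-\infty}^{\infty} 6 u^{2} e^{- a u^{2}} \, du = \frac{3 \sqrt{\pi}}{a^{\frac{3}{2}}}.$$

Repeating $3$ times in total — each differentiation brings down another $(-u^2)$ — gives
$$\frac{d^{3}J}{da^{3}} = \int_{-\infty}^{\infty} 6 u^{6} e^{- a u^{2}} \, du = \frac{45 \sqrt{\pi}}{4 a^{\frac{7}{2}}},$$
and the integrand here is $(-1)^{3}$ times the target integrand, so $I = (-1)^{3}\,\frac{d^{3}J}{da^{3}} = - \frac{45 \sqrt{\pi}}{4 a^{\frac{7}{2}}}$.

Setting $a = \frac{7}{4}$:
$$I = - \frac{1440 \sqrt{7} \sqrt{\pi}}{2401}.$$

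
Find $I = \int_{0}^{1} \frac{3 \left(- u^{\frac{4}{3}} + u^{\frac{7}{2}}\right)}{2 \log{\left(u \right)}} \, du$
$- \log{\left(\frac{14 \sqrt{42}}{243} \right)}$

Replace the exponent $\frac{4}{3}$ by a parameter $a$: let $I(a) = \int_{0}^{1} \frac{3 \left(u^{\frac{7}{2}} - u^{a}\right)}{2 \log{\left(u \right)}} \, du$.

Since $\dfrac{\partial}{\partial a}\,u^{a} = u^{a} \ln u$, the $\ln u$ in the denominator cancels and
$$\frac{dI}{da} = \int_{0}^{1} - \frac{3}{2} u^{a} \, du = - \frac{3}{2} \left[\frac{u^{a+1}}{a+1}\right]_0^1 = - \frac{3}{2 a + 2}.$$

Integrating with respect to $a$ gives $I(a) = - \log{\left(\frac{2 \sqrt{2} \left(a + 1\right)^{\frac{3}{2}}}{27} \right)} + C$.

At $a = \frac{7}{2}$ the integrand is identically $0$, so $I(\frac{7}{2}) = 0$. The closed form gives $0$, hence $C = 0$.

Setting $a = \frac{4}{3}$:
$$I = - \log{\left(\frac{14 \sqrt{42}}{243} \right)}.$$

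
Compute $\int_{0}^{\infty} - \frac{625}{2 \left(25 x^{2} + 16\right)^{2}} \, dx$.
$- \frac{125 \pi}{512}$

Begin with the known result
$$J(a) = \int_{0}^{\infty} - \frac{1}{2 \left(a^{2} + x^{2}\right)} \, dx = - \frac{\pi}{4 a}.$$

Differentiating under the integral sign with respect to $a$,
$$\frac{dJ}{da} = \int_{0}^{\infty} \frac{a}{\left(a^{2} + x^{2}\right)^{2}} \, dx = \frac{\pi}{4 a^{2}},$$
so $\int_{0}^{\infty} - \frac{1}{2 \left(a^{2} + x^{2}\right)^{2}} \, dx = - \frac{\pi}{8 a^{3}}$.

Setting $a = \frac{4}{5}$:
$$I = - \frac{125 \pi}{512}.$$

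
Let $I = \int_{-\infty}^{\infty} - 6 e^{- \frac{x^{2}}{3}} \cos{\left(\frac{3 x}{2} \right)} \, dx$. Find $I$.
$- \frac{6 \sqrt{3} \sqrt{\pi}}{e^{\frac{27}{16}}}$

Treat the cosine frequency as a parameter and define $I(b) = \int_{-\infty}^{\infty} - 6 e^{- \frac{x^{2}}{3}} \cos{\left(b x \right)} \, dx$.

Differentiating under the integral sign,
$$I'(b) = \int_{-\infty}^{\infty} 6 x e^{- \frac{x^{2}}{3}} \sin{\left(b x \right)} \, dx.$$

Integrate $\int_{-\infty}^{\infty} x \sin(b x)\, e^{- \frac{x^{2}}{3}}\, dx$ by parts with $u = \sin(b x)$ and $dv = x\, e^{- \frac{x^{2}}{3}}\, dx$, giving $v = - \frac{3 e^{- \frac{x^{2}}{3}}}{2}$. The boundary term vanishes and
$$\int_{-\infty}^{\infty} x \sin(b x)\, e^{- \frac{x^{2}}{3}}\, dx = \frac{3 b}{2} \int_{-\infty}^{\infty} \cos(b x)\, e^{- \frac{x^{2}}{3}}\, dx,$$
so $I'(b) = - \frac{3 b}{2}\, I(b)$.

This is a separable first-order ODE; solving with the initial condition $I(0) = \int_{-\infty}^{\infty} - 6 e^{- \frac{x^{2}}{3}}\,dx = - 6 \sqrt{3} \sqrt{\pi}$ gives
$$I(b) = - 6 \sqrt{3} \sqrt{\pi} e^{- \frac{3 b^{2}}{4}}.$$

Setting $b = \frac{3}{2}$:
$$I = - \frac{6 \sqrt{3} \sqrt{\pi}}{e^{\frac{27}{16}}}.$$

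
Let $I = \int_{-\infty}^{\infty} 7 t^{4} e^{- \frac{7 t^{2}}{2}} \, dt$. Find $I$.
$\frac{3 \sqrt{14} \sqrt{\pi}}{49}$

Begin with the known integral
$$J(a) = \int_{-\infty}^{\infty} 7 e^{- a t^{2}} \, dt = \frac{7 \sqrt{\pi}}{\sqrt{a}}.$$

Differentiating under the integral sign brings down a factor of $(-t^2)$:
$$\frac{dJ}{da} = \int_{-\infty}^{\infty} - 7 t^{2} e^{- a t^{2}} \, dt = - \frac{7 \sqrt{\pi}}{2 a^{\frac{3}{2}}}.$$

Repeating twice in total — each differentiation brings down another $(-t^2)$ — gives
$$\frac{d^{2}J}{da^{2}} = \int_{-\infty}^{\infty} 7 t^{4} e^{- a t^{2}} \, dt = \frac{21 \sqrt{\pi}}{4 a^{\frac{5}{2}}},$$
and the integrand here is exactly the target integrand, so $I = \frac{21 \sqrt{\pi}}{4 a^{\frac{5}{2}}}$.

Setting $a = \frac{7}{2}$:
$$I = \frac{3 \sqrt{14} \sqrt{\pi}}{49}.$$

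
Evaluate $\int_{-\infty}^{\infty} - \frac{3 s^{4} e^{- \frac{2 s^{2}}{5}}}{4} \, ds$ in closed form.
$- \frac{225 \sqrt{10} \sqrt{\pi}}{128}$

Begin with the known integral
$$J(a) = \int_{-\infty}^{\infty} - \frac{3 e^{- a s^{2}}}{4} \, ds = - \frac{3 \sqrt{\pi}}{4 \sqrt{a}}.$$

Differentiating under the integral sign brings down a factor of $(-s^2)$:
$$\frac{dJ}{da} = \int_{-\infty}^{\infty} \frac{3 s^{2} e^{- a s^{2}}}{4} \, ds = \frac{3 \sqrt{\pi}}{8 a^{\frac{3}{2}}}.$$

Repeating twice in total — each differentiation brings down another $(-s^2)$ — gives
$$\frac{d^{2}J}{da^{2}} = \int_{-\infty}^{\infty} - \frac{3 s^{4} e^{- a s^{2}}}{4} \, ds = - \frac{9 \sqrt{\pi}}{16 a^{\frac{5}{2}}},$$
and the integrand here is exactly the target integrand, so $I = - \frac{9 \sqrt{\pi}}{16 a^{\frac{5}{2}}}$.

Setting $a = \frac{2}{5}$:
$$I = - \frac{225 \sqrt{10} \sqrt{\pi}}{128}.$$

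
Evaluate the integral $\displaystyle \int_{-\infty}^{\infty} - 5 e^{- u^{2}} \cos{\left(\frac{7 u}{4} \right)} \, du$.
$- \frac{5 \sqrt{\pi}}{e^{\frac{49}{64}}}$

Treat the cosine frequency as a parameter and define $I(b) = \int_{-\infty}^{\infty} - 5 e^{- u^{2}} \cos{\left(b u \right)} \, du$.

Differentiating under the integral sign,
$$I'(b) = \int_{-\infty}^{\infty} 5 u e^{- u^{2}} \sin{\left(b u \right)} \, du.$$

Integrate $\int_{-\infty}^{\infty} u \sin(b u)\, e^{- u^{2}}\, du$ by parts with $w = \sin(b u)$ and $dv = u\, e^{- u^{2}}\, du$, giving $v = - \frac{e^{- u^{2}}}{2}$. The boundary term vanishes and
$$\int_{-\infty}^{\infty} u \sin(b u)\, e^{- u^{2}}\, du = \frac{b}{2} \int_{-\infty}^{\infty} \cos(b u)\, e^{- u^{2}}\, du,$$
so $I'(b) = - \frac{b}{2}\, I(b)$.

This is a separable first-order ODE; solving with the initial condition $I(0) = \int_{-\infty}^{\infty} - 5 e^{- u^{2}}\,du = - 5 \sqrt{\pi}$ gives
$$I(b) = - 5 \sqrt{\pi} e^{- \frac{b^{2}}{4}}.$$

Setting $b = \frac{7}{4}$:
$$I = - \frac{5 \sqrt{\pi}}{e^{\frac{49}{64}}}.$$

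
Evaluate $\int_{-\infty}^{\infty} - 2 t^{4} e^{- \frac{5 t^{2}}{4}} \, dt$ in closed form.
$- \frac{48 \sqrt{5} \sqrt{\pi}}{125}$

Start from the elementary integral
$$J(a) = \int_{-\infty}^{\infty} - 2 e^{- a t^{2}} \, dt = - \frac{2 \sqrt{\pi}}{\sqrt{a}}.$$

Differentiating under the integral sign brings down a factor of $(-t^2)$:
$$\frac{dJ}{da} = \int_{-\infty}^{\infty} 2 t^{2} e^{- a t^{2}} \, dt = \frac{\sqrt{\pi}}{a^{\frac{3}{2}}}.$$

Repeating twice in total — each differentiation brings down another $(-t^2)$ — gives
$$\frac{d^{2}J}{da^{2}} = \int_{-\infty}^{\infty} - 2 t^{4} e^{- a t^{2}} \, dt = - \frac{3 \sqrt{\pi}}{2 a^{\frac{5}{2}}},$$
and the integrand here is exactly the target integrand, so $I = - \frac{3 \sqrt{\pi}}{2 a^{\frac{5}{2}}}$.

Setting $a = \frac{5}{4}$:
$$I = - \frac{48 \sqrt{5} \sqrt{\pi}}{125}.$$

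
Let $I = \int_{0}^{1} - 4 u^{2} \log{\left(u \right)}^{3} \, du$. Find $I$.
$\frac{8}{27}$

Consider the simpler parametrised integral
$$J(a) = \int_{0}^{1} - 4 u^{a} \, du = - \frac{4}{a + 1}.$$

Differentiating under the integral sign brings down a factor of $\ln u$:
$$\frac{dJ}{da} = \int_{0}^{1} - 4 u^{a} \log{\left(u \right)} \, du = \frac{4}{\left(a + 1\right)^{2}}.$$

Repeating $3$ times in total — each differentiation brings down another $\ln u$ — gives
$$\frac{d^{3}J}{da^{3}} = \int_{0}^{1} - 4 u^{a} \log{\left(u \right)}^{3} \, du = \frac{24}{\left(a + 1\right)^{4}},$$
and the integrand here is exactly the target integrand, so $I = \frac{24}{\left(a + 1\right)^{4}}$.

Setting $a = 2$:
$$I = \frac{8}{27}.$$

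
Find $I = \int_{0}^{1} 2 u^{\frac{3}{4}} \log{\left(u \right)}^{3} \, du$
$- \frac{3072}{2401}$

Begin with the known integral
$$J(a) = \int_{0}^{1} 2 u^{a} \, du = \frac{2}{a + 1}.$$

Differentiating under the integral sign brings down a factor of $\ln u$:
$$\frac{dJ}{da} = \int_{0}^{1} 2 u^{a} \log{\left(u \right)} \, du = - \frac{2}{\left(a + 1\right)^{2}}.$$

Repeating $3$ times in total — each differentiation brings down another $\ln u$ — gives
$$\frac{d^{3}J}{da^{3}} = \int_{0}^{1} 2 u^{a} \log{\left(u \right)}^{3} \, du = - \frac{12}{\left(a + 1\right)^{4}},$$
and the integrand here is exactly the target integrand, so $I = - \frac{12}{\left(a + 1\right)^{4}}$.

Setting $a = \frac{3}{4}$:
$$I = - \frac{3072}{2401}.$$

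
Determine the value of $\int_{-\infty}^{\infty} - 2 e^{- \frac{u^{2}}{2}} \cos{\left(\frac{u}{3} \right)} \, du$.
$- \frac{2 \sqrt{2} \sqrt{\pi}}{e^{\frac{1}{18}}}$

Let $b$ denote the cosine frequency and define $I(b) = \int_{-\infty}^{\infty} - 2 e^{- \frac{u^{2}}{2}} \cos{\left(b u \right)} \, du$.

Differentiating under the integral sign,
$$I'(b) = \int_{-\infty}^{\infty} 2 u e^{- \frac{u^{2}}{2}} \sin{\left(b u \right)} \, du.$$

Integrate $\int_{-\infty}^{\infty} u \sin(b u)\, e^{- \frac{u^{2}}{2}}\, du$ by parts with $w = \sin(b u)$ and $dv = u\, e^{- \frac{u^{2}}{2}}\, du$, giving $v = - e^{- \frac{u^{2}}{2}}$. The boundary term vanishes and
$$\int_{-\infty}^{\infty} u \sin(b u)\, e^{- \frac{u^{2}}{2}}\, du = b \int_{-\infty}^{\infty} \cos(b u)\, e^{- \frac{u^{2}}{2}}\, du,$$
so $I'(b) = - b\, I(b)$.

This is a separable first-order ODE; solving with the initial condition $I(0) = \int_{-\infty}^{\infty} - 2 e^{- \frac{u^{2}}{2}}\,du = - 2 \sqrt{2} \sqrt{\pi}$ gives
$$I(b) = - 2 \sqrt{2} \sqrt{\pi} e^{- \frac{b^{2}}{2}}.$$

Setting $b = \frac{1}{3}$:
$$I = - \frac{2 \sqrt{2} \sqrt{\pi}}{e^{\frac{1}{18}}}.$$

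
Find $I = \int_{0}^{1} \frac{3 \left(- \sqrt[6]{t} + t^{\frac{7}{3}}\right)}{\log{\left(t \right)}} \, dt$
$- \log{\left(\frac{343}{8000} \right)}$

Introduce a parameter $a$ in the exponent: let $I(a) = \int_{0}^{1} \frac{3 \left(t^{\frac{7}{3}} - t^{a}\right)}{\log{\left(t \right)}} \, dt$.

Since $\dfrac{\partial}{\partial a}\,t^{a} = t^{a} \ln t$, the $\ln t$ in the denominator cancels and
$$\frac{dI}{da} = \int_{0}^{1} -3 t^{a} \, dt = -3 \left[\frac{t^{a+1}}{a+1}\right]_0^1 = - \frac{3}{a + 1}.$$

Integrating with respect to $a$ gives $I(a) = - \log{\left(\frac{27 \left(a + 1\right)^{3}}{1000} \right)} + C$.

At $a = \frac{7}{3}$ the integrand is identically $0$, so $I(\frac{7}{3}) = 0$. The closed form gives $0$, hence $C = 0$.

Setting $a = \frac{1}{6}$:
$$I = - \log{\left(\frac{343}{8000} \right)}.$$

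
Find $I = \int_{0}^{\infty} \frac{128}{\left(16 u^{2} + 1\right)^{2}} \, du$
$8 \pi$

Begin with the known result
$$J(a) = \int_{0}^{\infty} \frac{1}{2 \left(a^{2} + u^{2}\right)} \, du = \frac{\pi}{4 a}.$$

Differentiating under the integral sign with respect to $a$,
$$\frac{dJ}{da} = \int_{0}^{\infty} - \frac{a}{\left(a^{2} + u^{2}\right)^{2}} \, du = - \frac{\pi}{4 a^{2}},$$
so $\int_{0}^{\infty} \frac{1}{2 \left(a^{2} + u^{2}\right)^{2}} \, du = \frac{\pi}{8 a^{3}}$.

Setting $a = \frac{1}{4}$:
$$I = 8 \pi.$$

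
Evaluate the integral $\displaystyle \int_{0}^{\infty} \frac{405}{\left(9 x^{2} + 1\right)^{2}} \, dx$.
$\frac{135 \pi}{4}$

Begin with the known result
$$J(a) = \int_{0}^{\infty} \frac{5}{a^{2} + x^{2}} \, dx = \frac{5 \pi}{2 a}.$$

Differentiating under the integral sign with respect to $a$,
$$\frac{dJ}{da} = \int_{0}^{\infty} - \frac{10 a}{\left(a^{2} + x^{2}\right)^{2}} \, dx = - \frac{5 \pi}{2 a^{2}},$$
so $\int_{0}^{\infty} \frac{5}{\left(a^{2} + x^{2}\right)^{2}} \, dx = \frac{5 \pi}{4 a^{3}}$.

Setting $a = \frac{1}{3}$:
$$I = \frac{135 \pi}{4}.$$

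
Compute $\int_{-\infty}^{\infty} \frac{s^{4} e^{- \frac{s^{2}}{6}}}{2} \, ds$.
$\frac{27 \sqrt{6} \sqrt{\pi}}{2}$

Start from the elementary integral
$$J(a) = \int_{-\infty}^{\infty} \frac{e^{- a s^{2}}}{2} \, ds = \frac{\sqrt{\pi}}{2 \sqrt{a}}.$$

Differentiating under the integral sign brings down a factor of $(-s^2)$:
$$\frac{dJ}{da} = \int_{-\infty}^{\infty} - \frac{s^{2} e^{- a s^{2}}}{2} \, ds = - \frac{\sqrt{\pi}}{4 a^{\frac{3}{2}}}.$$

Repeating twice in total — each differentiation brings down another $(-s^2)$ — gives
$$\frac{d^{2}J}{da^{2}} = \int_{-\infty}^{\infty} \frac{s^{4} e^{- a s^{2}}}{2} \, ds = \frac{3 \sqrt{\pi}}{8 a^{\frac{5}{2}}},$$
and the integrand here is exactly the target integrand, so $I = \frac{3 \sqrt{\pi}}{8 a^{\frac{5}{2}}}$.

Setting $a = \frac{1}{6}$:
$$I = \frac{27 \sqrt{6} \sqrt{\pi}}{2}.$$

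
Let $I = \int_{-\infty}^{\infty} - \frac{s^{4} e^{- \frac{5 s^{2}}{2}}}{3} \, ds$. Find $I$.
$- \frac{\sqrt{10} \sqrt{\pi}}{125}$

Start from the elementary integral
$$J(a) = \int_{-\infty}^{\infty} - \frac{e^{- a s^{2}}}{3} \, ds = - \frac{\sqrt{\pi}}{3 \sqrt{a}}.$$

Differentiating under the integral sign brings down a factor of $(-s^2)$:
$$\frac{dJ}{da} = \int_{-\infty}^{\infty} \frac{s^{2} e^{- a s^{2}}}{3} \, ds = \frac{\sqrt{\pi}}{6 a^{\frac{3}{2}}}.$$

Repeating twice in total — each differentiation brings down another $(-s^2)$ — gives
$$\frac{d^{2}J}{da^{2}} = \int_{-\infty}^{\infty} - \frac{s^{4} e^{- a s^{2}}}{3} \, ds = - \frac{\sqrt{\pi}}{4 a^{\frac{5}{2}}},$$
and the integrand here is exactly the target integrand, so $I = - \frac{\sqrt{\pi}}{4 a^{\frac{5}{2}}}$.

Setting $a = \frac{5}{2}$:
$$I = - \frac{\sqrt{10} \sqrt{\pi}}{125}.$$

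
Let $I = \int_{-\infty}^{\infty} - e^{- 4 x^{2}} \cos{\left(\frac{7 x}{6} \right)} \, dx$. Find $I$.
$- \frac{\sqrt{\pi}}{2 e^{\frac{49}{576}}}$

Let $b$ denote the cosine frequency and define $I(b) = \int_{-\infty}^{\infty} - e^{- 4 x^{2}} \cos{\left(b x \right)} \, dx$.

Differentiating under the integral sign,
$$I'(b) = \int_{-\infty}^{\infty} x e^{- 4 x^{2}} \sin{\left(b x \right)} \, dx.$$

Integrate $\int_{-\infty}^{\infty} x \sin(b x)\, e^{- 4 x^{2}}\, dx$ by parts with $u = \sin(b x)$ and $dv = x\, e^{- 4 x^{2}}\, dx$, giving $v = - \frac{e^{- 4 x^{2}}}{8}$. The boundary term vanishes and
$$\int_{-\infty}^{\infty} x \sin(b x)\, e^{- 4 x^{2}}\, dx = \frac{b}{8} \int_{-\infty}^{\infty} \cos(b x)\, e^{- 4 x^{2}}\, dx,$$
so $I'(b) = - \frac{b}{8}\, I(b)$.

This is a separable first-order ODE; solving with the initial condition $I(0) = \int_{-\infty}^{\infty} - e^{- 4 x^{2}}\,dx = - \frac{\sqrt{\pi}}{2}$ gives
$$I(b) = - \frac{\sqrt{\pi} e^{- \frac{b^{2}}{16}}}{2}.$$

Setting $b = \frac{7}{6}$:
$$I = - \frac{\sqrt{\pi}}{2 e^{\frac{49}{576}}}.$$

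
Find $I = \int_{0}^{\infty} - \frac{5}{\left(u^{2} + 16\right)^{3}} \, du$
$- \frac{15 \pi}{16384}$

Start from the standard arctangent integral
$$J(a) = \int_{0}^{\infty} - \frac{5}{a^{2} + u^{2}} \, du = - \frac{5 \pi}{2 a}.$$

Differentiating under the integral sign with respect to $a$,
$$\frac{dJ}{da} = \int_{0}^{\infty} \frac{10 a}{\left(a^{2} + u^{2}\right)^{2}} \, du = \frac{5 \pi}{2 a^{2}},$$
so $\int_{0}^{\infty} - \frac{5}{\left(a^{2} + u^{2}\right)^{2}} \, du = - \frac{5 \pi}{4 a^{3}}$.

Repeating — each differentiation of $1/(u^2+a^2)^j$ produces $-2ja/(u^2+a^2)^{j+1}$ — and dividing through by $-2ja$ at each step yields, after $2$ differentiations in total,
$$\int_{0}^{\infty} - \frac{5}{\left(a^{2} + u^{2}\right)^{3}} \, du = - \frac{15 \pi}{16 a^{5}}.$$

Setting $a = 4$:
$$I = - \frac{15 \pi}{16384}.$$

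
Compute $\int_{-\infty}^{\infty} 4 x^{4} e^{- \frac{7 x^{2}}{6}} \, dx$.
$\frac{108 \sqrt{42} \sqrt{\pi}}{343}$

Start from the elementary integral
$$J(a) = \int_{-\infty}^{\infty} 4 e^{- a x^{2}} \, dx = \frac{4 \sqrt{\pi}}{\sqrt{a}}.$$

Differentiating under the integral sign brings down a factor of $(-x^2)$:
$$\frac{dJ}{da} = \int_{-\infty}^{\infty} - 4 x^{2} e^{- a x^{2}} \, dx = - \frac{2 \sqrt{\pi}}{a^{\frac{3}{2}}}.$$

Repeating twice in total — each differentiation brings down another $(-x^2)$ — gives
$$\frac{d^{2}J}{da^{2}} = \int_{-\infty}^{\infty} 4 x^{4} e^{- a x^{2}} \, dx = \frac{3 \sqrt{\pi}}{a^{\frac{5}{2}}},$$
and the integrand here is exactly the target integrand, so $I = \frac{3 \sqrt{\pi}}{a^{\frac{5}{2}}}$.

Setting $a = \frac{7}{6}$:
$$I = \frac{108 \sqrt{42} \sqrt{\pi}}{343}.$$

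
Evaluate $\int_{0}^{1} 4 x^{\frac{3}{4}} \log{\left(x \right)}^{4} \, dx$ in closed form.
$\frac{98304}{16807}$

Consider the simpler parametrised integral
$$J(a) = \int_{0}^{1} 4 x^{a} \, dx = \frac{4}{a + 1}.$$

Differentiating under the integral sign brings down a factor of $\ln x$:
$$\frac{dJ}{da} = \int_{0}^{1} 4 x^{a} \log{\left(x \right)} \, dx = - \frac{4}{\left(a + 1\right)^{2}}.$$

Repeating $4$ times in total — each differentiation brings down another $\ln x$ — gives
$$\frac{d^{4}J}{da^{4}} = \int_{0}^{1} 4 x^{a} \log{\left(x \right)}^{4} \, dx = \frac{96}{\left(a + 1\right)^{5}},$$
and the integrand here is exactly the target integrand, so $I = \frac{96}{\left(a + 1\right)^{5}}$.

Setting $a = \frac{3}{4}$:
$$I = \frac{98304}{16807}.$$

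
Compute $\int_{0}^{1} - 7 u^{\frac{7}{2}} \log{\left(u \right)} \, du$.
$\frac{28}{81}$

Start from the elementary integral
$$J(a) = \int_{0}^{1} - 7 u^{a} \, du = - \frac{7}{a + 1}.$$

Differentiating under the integral sign brings down a factor of $\ln u$:
$$\frac{dJ}{da} = \int_{0}^{1} - 7 u^{a} \log{\left(u \right)} \, du = \frac{7}{\left(a + 1\right)^{2}}.$$

The integral on the left is $I$, so $I = \frac{7}{\left(a + 1\right)^{2}}$.

Setting $a = \frac{7}{2}$:
$$I = \frac{28}{81}.$$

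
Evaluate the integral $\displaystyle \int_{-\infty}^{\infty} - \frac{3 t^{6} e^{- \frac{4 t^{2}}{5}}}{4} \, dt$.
$- \frac{5625 \sqrt{5} \sqrt{\pi}}{4096}$

Start from the elementary integral
$$J(a) = \int_{-\infty}^{\infty} - \frac{3 e^{- a t^{2}}}{4} \, dt = - \frac{3 \sqrt{\pi}}{4 \sqrt{a}}.$$

Differentiating under the integral sign brings down a factor of $(-t^2)$:
$$\frac{dJ}{da} = \int_{-\infty}^{\infty} \frac{3 t^{2} e^{- a t^{2}}}{4} \, dt = \frac{3 \sqrt{\pi}}{8 a^{\frac{3}{2}}}.$$

Repeating $3$ times in total — each differentiation brings down another $(-t^2)$ — gives
$$\frac{d^{3}J}{da^{3}} = \int_{-\infty}^{\infty} \frac{3 t^{6} e^{- a t^{2}}}{4} \, dt = \frac{45 \sqrt{\pi}}{32 a^{\frac{7}{2}}},$$
and the integrand here is $(-1)^{3}$ times the target integrand, so $I = (-1)^{3}\,\frac{d^{3}J}{da^{3}} = - \frac{45 \sqrt{\pi}}{32 a^{\frac{7}{2}}}$.

Setting $a = \frac{4}{5}$:
$$I = - \frac{5625 \sqrt{5} \sqrt{\pi}}{4096}.$$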